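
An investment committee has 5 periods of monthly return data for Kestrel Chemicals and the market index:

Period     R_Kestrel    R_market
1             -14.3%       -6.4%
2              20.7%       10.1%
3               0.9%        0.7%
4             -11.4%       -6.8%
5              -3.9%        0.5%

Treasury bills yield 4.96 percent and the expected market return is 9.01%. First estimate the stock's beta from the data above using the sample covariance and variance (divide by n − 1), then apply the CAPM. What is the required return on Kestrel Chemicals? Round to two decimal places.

Mean R_i = (-14.3 + 20.7 + 0.9 − 11.4 − 3.9) / 5 = -1.6000%
Mean R_m = (-6.4 + 10.1 + 0.7 − 6.8 + 0.5) / 5 = -0.3800%
Σ(R_i − R̄_i)(R_m − R̄_m) = 373.7500  ⇒  Cov = 373.7500 / 4 = 93.4375
Σ(R_m − R̄_m)² = 189.2280  ⇒  Var(R_m) = 189.2280 / 4 = 47.3070
β = Cov / Var(R_m) = 93.4375 / 47.3070 = 1.9751
MRP = 9.01% − 4.96% = 4.05%
E(R) = R_f + β × MRP = 4.96% + 1.9751 × 4.05% = 12.96%

12.96%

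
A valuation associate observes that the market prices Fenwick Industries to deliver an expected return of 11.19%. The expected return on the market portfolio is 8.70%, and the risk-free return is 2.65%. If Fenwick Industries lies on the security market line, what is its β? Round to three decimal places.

MRP = 8.70% − 2.65% = 6.05%
β = (E(R) − R_f) / MRP = (11.19% − 2.65%) / 6.05% = 8.54% / 6.05% = 1.412

1.412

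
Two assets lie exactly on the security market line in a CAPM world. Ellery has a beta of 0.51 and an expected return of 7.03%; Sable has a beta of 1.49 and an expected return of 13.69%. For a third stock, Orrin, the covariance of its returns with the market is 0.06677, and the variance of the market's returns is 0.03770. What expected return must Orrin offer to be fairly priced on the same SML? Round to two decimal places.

15.60%

MRP = (13.69% − 7.03%) / (1.49 − 0.51) = 6.7959%
R_f = 7.03% − 0.51 × 6.7959% = 3.5641%
β_Orrin = Cov / Var(R_m) = 0.06677 / 0.03770 = 1.7711
E(R_Orrin) = R_f + β × MRP = 3.5641% + 1.7711 × 6.7959% = 15.60%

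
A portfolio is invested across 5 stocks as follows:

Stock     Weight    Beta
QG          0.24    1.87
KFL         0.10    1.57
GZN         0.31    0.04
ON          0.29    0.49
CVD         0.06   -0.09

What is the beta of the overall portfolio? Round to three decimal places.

β_P = Σ w_i β_i = 0.24×1.87 + 0.10×1.57 + 0.31×0.04 + 0.29×0.49 + 0.06×-0.09 = 0.7549

0.755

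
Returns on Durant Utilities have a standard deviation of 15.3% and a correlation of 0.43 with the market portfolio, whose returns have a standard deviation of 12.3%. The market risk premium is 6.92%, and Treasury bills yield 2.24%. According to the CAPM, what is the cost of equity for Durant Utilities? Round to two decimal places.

5.94%

β = ρ × σ_i / σ_m = 0.43 × 15.3% / 12.3% = 0.5349
E(R) = 2.24% + 0.5349 × 6.92% = 5.94%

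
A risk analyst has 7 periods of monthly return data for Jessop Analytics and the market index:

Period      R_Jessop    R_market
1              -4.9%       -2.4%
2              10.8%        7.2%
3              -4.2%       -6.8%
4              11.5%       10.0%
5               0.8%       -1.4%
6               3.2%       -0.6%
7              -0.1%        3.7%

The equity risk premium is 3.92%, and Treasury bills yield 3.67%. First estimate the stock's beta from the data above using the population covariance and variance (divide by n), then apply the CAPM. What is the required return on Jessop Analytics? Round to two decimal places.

7.58%

Mean R_i = (-4.9 + 10.8 − 4.2 + 11.5 + 0.8 + 3.2 − 0.1) / 7 = 2.4429%
Mean R_m = (-2.4 + 7.2 − 6.8 + 10.0 − 1.4 − 0.6 + 3.7) / 7 = 1.3857%
Σ(R_i − R̄_i)(R_m − R̄_m) = 205.9743  ⇒  Cov = 205.9743 / 7 = 29.4249
Σ(R_m − R̄_m)² = 206.4086  ⇒  Var(R_m) = 206.4086 / 7 = 29.4869
β = Cov / Var(R_m) = 29.4249 / 29.4869 = 0.9979
E(R) = R_f + β × MRP = 3.67% + 0.9979 × 3.92% = 7.58%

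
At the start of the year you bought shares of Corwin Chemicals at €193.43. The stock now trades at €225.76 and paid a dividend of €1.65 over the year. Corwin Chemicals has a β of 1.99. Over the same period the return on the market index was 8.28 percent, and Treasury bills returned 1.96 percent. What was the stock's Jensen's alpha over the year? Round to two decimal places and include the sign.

+3.03%

Realised HPR = (P1 + D1 − P0) / P0 = (225.76 + 1.65 − 193.43) / 193.43 = 33.98 / 193.43 = 17.5671%
MRP = 8.28% − 1.96% = 6.32%
CAPM required = R_f + β·MRP = 1.96% + 1.99 × 6.32% = 14.5368%
α = realised − required = 17.5671% − 14.5368% = +3.03%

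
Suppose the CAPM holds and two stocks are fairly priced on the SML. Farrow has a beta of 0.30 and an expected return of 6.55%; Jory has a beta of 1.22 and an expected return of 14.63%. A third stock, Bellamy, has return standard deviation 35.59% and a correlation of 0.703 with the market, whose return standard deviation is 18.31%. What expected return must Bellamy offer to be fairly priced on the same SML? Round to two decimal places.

MRP = (14.63% − 6.55%) / (1.22 − 0.30) = 8.7826%
R_f = 6.55% − 0.30 × 8.7826% = 3.9152%
β_Bellamy = ρ·σ_i/σ_m = 0.703 × 35.59 / 18.31 = 1.3665
E(R_Bellamy) = R_f + β × MRP = 3.9152% + 1.3665 × 8.7826% = 15.92%

15.92%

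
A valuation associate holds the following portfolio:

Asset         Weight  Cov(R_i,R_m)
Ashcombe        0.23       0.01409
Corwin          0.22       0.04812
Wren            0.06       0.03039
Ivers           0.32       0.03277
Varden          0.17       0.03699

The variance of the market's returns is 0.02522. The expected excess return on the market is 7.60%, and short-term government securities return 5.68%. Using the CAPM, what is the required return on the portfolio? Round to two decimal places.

β_Ashcombe = 0.01409 / 0.02522 = 0.5587
β_Corwin = 0.04812 / 0.02522 = 1.9080
β_Wren = 0.03039 / 0.02522 = 1.2050
β_Ivers = 0.03277 / 0.02522 = 1.2994
β_Varden = 0.03699 / 0.02522 = 1.4667
β_P = Σ w_i β_i = 0.23×0.5587 + 0.22×1.9080 + 0.06×1.2050 + 0.32×1.2994 + 0.17×1.4667 = 1.2857
E(R_P) = R_f + β_P × MRP = 5.68% + 1.2857 × 7.60% = 15.45%

15.45%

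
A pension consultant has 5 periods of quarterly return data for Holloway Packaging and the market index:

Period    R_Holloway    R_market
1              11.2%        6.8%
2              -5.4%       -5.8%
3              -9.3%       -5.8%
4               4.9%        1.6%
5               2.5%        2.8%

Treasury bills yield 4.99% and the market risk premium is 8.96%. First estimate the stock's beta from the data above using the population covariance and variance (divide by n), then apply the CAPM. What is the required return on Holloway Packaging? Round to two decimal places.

Mean R_i = (11.2 − 5.4 − 9.3 + 4.9 + 2.5) / 5 = 0.7800%
Mean R_m = (6.8 − 5.8 − 5.8 + 1.6 + 2.8) / 5 = -0.0800%
Σ(R_i − R̄_i)(R_m − R̄_m) = 176.5720  ⇒  Cov = 176.5720 / 5 = 35.3144
Σ(R_m − R̄_m)² = 123.8880  ⇒  Var(R_m) = 123.8880 / 5 = 24.7776
β = Cov / Var(R_m) = 35.3144 / 24.7776 = 1.4253
E(R) = R_f + β × MRP = 4.99% + 1.4253 × 8.96% = 17.76%

17.76%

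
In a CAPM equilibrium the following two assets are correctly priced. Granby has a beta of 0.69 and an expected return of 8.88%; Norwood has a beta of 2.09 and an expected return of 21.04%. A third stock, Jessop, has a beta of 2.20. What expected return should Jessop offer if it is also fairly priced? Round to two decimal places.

MRP (SML slope) = (21.04% − 8.88%) / (2.09 − 0.69) = 12.16% / 1.40 = 8.6857%
R_f (intercept) = 8.88% − 0.69 × 8.6857% = 2.8869%
E(R_Jessop) = R_f + β × MRP = 2.8869% + 2.20 × 8.6857% = 22.00%

22.00%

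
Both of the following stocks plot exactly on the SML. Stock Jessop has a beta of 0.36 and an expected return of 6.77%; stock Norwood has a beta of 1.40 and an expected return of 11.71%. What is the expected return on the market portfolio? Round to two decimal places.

9.81%

Both satisfy E(R) = R_f + β·MRP, so the slope of the SML is
MRP = (11.71% − 6.77%) / (1.40 − 0.36) = 4.94% / 1.04 = 4.7500%
R_f = E(R_Jessop) − β_Jessop·MRP = 6.77% − 0.36 × 4.7500% = 5.0600%
E(R_m) = R_f + MRP = 5.0600% + 4.7500% = 9.81%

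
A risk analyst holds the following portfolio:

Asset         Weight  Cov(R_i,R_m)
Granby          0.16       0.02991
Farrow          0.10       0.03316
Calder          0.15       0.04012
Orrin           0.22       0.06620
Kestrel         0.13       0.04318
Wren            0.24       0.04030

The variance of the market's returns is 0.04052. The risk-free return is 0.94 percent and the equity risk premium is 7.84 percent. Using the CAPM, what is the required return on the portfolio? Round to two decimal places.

β_Granby = 0.02991 / 0.04052 = 0.7382
β_Farrow = 0.03316 / 0.04052 = 0.8184
β_Calder = 0.04012 / 0.04052 = 0.9901
β_Orrin = 0.06620 / 0.04052 = 1.6338
β_Kestrel = 0.04318 / 0.04052 = 1.0656
β_Wren = 0.04030 / 0.04052 = 0.9946
β_P = Σ w_i β_i = 0.16×0.7382 + 0.10×0.8184 + 0.15×0.9901 + 0.22×1.6338 + 0.13×1.0656 + 0.24×0.9946 = 1.0851
E(R_P) = R_f + β_P × MRP = 0.94% + 1.0851 × 7.84% = 9.45%

9.45%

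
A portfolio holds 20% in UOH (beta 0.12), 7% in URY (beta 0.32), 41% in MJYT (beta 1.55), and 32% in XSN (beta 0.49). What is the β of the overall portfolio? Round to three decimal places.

β_P = Σ w_i β_i = 0.20×0.12 + 0.07×0.32 + 0.41×1.55 + 0.32×0.49 = 0.8387

0.839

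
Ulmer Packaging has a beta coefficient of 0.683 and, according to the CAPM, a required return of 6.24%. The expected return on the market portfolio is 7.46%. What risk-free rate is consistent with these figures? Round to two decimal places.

3.61%

E(R) = R_f + β(E(R_m) − R_f) = R_f(1 − β) + β·E(R_m)
6.24% = R_f × (1 − 0.683) + 0.683 × 7.46%
6.24% = R_f × 0.317 + 5.09518%
R_f = (6.24% − 5.09518%) / 0.317 = 3.61%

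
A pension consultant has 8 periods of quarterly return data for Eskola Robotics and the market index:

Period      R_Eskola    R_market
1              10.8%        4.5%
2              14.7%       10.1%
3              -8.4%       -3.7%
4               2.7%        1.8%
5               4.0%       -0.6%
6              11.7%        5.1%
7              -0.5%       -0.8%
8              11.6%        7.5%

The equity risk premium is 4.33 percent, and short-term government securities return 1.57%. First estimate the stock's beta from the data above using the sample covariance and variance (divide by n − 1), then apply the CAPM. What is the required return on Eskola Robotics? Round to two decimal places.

Mean R_i = (10.8 + 14.7 − 8.4 + 2.7 + 4.0 + 11.7 − 0.5 + 11.6) / 8 = 5.8250%
Mean R_m = (4.5 + 10.1 − 3.7 + 1.8 − 0.6 + 5.1 − 0.8 + 7.5) / 8 = 2.9875%
Σ(R_i − R̄_i)(R_m − R̄_m) = 238.4625  ⇒  Cov = 238.4625 / 7 = 34.0661
Σ(R_m − R̄_m)² = 151.0488  ⇒  Var(R_m) = 151.0488 / 7 = 21.5784
β = Cov / Var(R_m) = 34.0661 / 21.5784 = 1.5787
E(R) = R_f + β × MRP = 1.57% + 1.5787 × 4.33% = 8.41%

8.41%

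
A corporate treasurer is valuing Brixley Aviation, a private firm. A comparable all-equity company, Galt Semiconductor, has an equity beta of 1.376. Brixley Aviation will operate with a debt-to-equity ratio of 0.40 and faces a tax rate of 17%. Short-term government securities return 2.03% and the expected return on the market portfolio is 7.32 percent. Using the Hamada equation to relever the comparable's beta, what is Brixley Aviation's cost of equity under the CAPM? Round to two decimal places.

11.73%

β_L = β_U × [1 + (1 − t)(D/E)] = 1.376 × [1 + (1 − 0.17) × 0.40]
    = 1.376 × [1 + 0.83 × 0.40] = 1.376 × 1.3320 = 1.8328
MRP = 7.32% − 2.03% = 5.29%
E(R) = R_f + β_L × MRP = 2.03% + 1.8328 × 5.29% = 11.73%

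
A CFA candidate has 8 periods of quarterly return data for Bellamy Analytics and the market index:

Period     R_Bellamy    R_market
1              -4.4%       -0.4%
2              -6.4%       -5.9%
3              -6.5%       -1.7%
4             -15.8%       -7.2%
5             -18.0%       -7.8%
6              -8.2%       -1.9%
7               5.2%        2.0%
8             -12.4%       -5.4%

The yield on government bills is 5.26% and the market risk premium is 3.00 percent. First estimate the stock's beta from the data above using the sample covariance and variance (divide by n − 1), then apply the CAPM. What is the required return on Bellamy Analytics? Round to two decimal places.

Mean R_i = (-4.4 − 6.4 − 6.5 − 15.8 − 18.0 − 8.2 + 5.2 − 12.4) / 8 = -8.3125%
Mean R_m = (-0.4 − 5.9 − 1.7 − 7.2 − 7.8 − 1.9 + 2.0 − 5.4) / 8 = -3.5375%
Σ(R_i − R̄_i)(R_m − R̄_m) = 162.4263  ⇒  Cov = 162.4263 / 7 = 23.2038
Σ(R_m − R̄_m)² = 87.1988  ⇒  Var(R_m) = 87.1988 / 7 = 12.4570
β = Cov / Var(R_m) = 23.2038 / 12.4570 = 1.8627
E(R) = R_f + β × MRP = 5.26% + 1.8627 × 3.00% = 10.85%

10.85%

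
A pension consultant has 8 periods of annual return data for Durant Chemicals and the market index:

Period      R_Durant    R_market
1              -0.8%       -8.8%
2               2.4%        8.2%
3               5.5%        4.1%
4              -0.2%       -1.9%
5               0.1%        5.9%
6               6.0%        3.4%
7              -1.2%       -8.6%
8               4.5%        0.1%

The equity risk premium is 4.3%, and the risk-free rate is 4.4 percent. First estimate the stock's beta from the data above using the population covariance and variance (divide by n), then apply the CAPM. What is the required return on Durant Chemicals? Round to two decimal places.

5.56%

Mean R_i = (-0.8 + 2.4 + 5.5 − 0.2 + 0.1 + 6.0 − 1.2 + 4.5) / 8 = 2.0375%
Mean R_m = (-8.8 + 8.2 + 4.1 − 1.9 + 5.9 + 3.4 − 8.6 + 0.1) / 8 = 0.3000%
Σ(R_i − R̄_i)(R_m − R̄_m) = 76.5200  ⇒  Cov = 76.5200 / 8 = 9.5650
Σ(R_m − R̄_m)² = 284.7200  ⇒  Var(R_m) = 284.7200 / 8 = 35.5900
β = Cov / Var(R_m) = 9.5650 / 35.5900 = 0.2688
E(R) = R_f + β × MRP = 4.4% + 0.2688 × 4.3% = 5.56%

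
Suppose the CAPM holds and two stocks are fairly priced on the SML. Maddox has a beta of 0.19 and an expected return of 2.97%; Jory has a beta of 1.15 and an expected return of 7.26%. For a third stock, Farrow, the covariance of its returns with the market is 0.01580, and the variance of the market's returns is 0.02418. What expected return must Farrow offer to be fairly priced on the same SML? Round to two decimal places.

MRP = (7.26% − 2.97%) / (1.15 − 0.19) = 4.4688%
R_f = 2.97% − 0.19 × 4.4688% = 2.1209%
β_Farrow = Cov / Var(R_m) = 0.01580 / 0.02418 = 0.6534
E(R_Farrow) = R_f + β × MRP = 2.1209% + 0.6534 × 4.4688% = 5.04%

5.04%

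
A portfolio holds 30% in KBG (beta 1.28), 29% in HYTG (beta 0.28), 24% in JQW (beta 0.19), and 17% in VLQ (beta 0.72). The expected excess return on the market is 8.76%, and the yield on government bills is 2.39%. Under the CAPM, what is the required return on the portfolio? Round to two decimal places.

β_P = Σ w_i β_i = 0.30×1.28 + 0.29×0.28 + 0.24×0.19 + 0.17×0.72 = 0.6332
E(R_P) = R_f + β_P × MRP = 2.39% + 0.6332 × 8.76% = 7.94%

7.94%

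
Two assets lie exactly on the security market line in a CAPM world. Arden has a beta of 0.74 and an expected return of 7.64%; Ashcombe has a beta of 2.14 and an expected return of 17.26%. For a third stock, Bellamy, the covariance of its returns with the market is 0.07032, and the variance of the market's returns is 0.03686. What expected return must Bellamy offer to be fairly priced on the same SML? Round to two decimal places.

MRP = (17.26% − 7.64%) / (2.14 − 0.74) = 6.8714%
R_f = 7.64% − 0.74 × 6.8714% = 2.5552%
β_Bellamy = Cov / Var(R_m) = 0.07032 / 0.03686 = 1.9078
E(R_Bellamy) = R_f + β × MRP = 2.5552% + 1.9078 × 6.8714% = 15.66%

15.66%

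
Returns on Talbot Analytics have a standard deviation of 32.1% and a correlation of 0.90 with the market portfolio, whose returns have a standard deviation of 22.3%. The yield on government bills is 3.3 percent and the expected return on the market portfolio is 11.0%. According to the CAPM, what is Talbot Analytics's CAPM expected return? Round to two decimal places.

13.28%

β = ρ × σ_i / σ_m = 0.90 × 32.1% / 22.3% = 1.2955
MRP = 11.0% − 3.3% = 7.70%
E(R) = 3.3% + 1.2955 × 7.7% = 13.28%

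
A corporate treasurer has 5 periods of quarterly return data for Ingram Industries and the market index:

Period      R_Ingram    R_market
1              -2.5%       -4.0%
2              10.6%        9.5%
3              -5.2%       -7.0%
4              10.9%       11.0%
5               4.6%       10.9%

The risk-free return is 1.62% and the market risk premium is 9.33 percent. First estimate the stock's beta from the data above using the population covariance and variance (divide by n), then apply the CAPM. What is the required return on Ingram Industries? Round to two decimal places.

Mean R_i = (-2.5 + 10.6 − 5.2 + 10.9 + 4.6) / 5 = 3.6800%
Mean R_m = (-4.0 + 9.5 − 7.0 + 11.0 + 10.9) / 5 = 4.0800%
Σ(R_i − R̄_i)(R_m − R̄_m) = 242.0680  ⇒  Cov = 242.0680 / 5 = 48.4136
Σ(R_m − R̄_m)² = 311.8280  ⇒  Var(R_m) = 311.8280 / 5 = 62.3656
β = Cov / Var(R_m) = 48.4136 / 62.3656 = 0.7763
E(R) = R_f + β × MRP = 1.62% + 0.7763 × 9.33% = 8.86%

8.86%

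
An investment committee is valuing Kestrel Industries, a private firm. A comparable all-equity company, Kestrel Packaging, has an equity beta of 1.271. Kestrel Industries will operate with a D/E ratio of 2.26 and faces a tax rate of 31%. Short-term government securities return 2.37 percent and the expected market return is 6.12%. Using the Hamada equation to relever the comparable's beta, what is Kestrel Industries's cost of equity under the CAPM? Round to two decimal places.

14.57%

β_L = β_U × [1 + (1 − t)(D/E)] = 1.271 × [1 + (1 − 0.31) × 2.26]
    = 1.271 × [1 + 0.69 × 2.26] = 1.271 × 2.5594 = 3.2530
MRP = 6.12% − 2.37% = 3.75%
E(R) = R_f + β_L × MRP = 2.37% + 3.2530 × 3.75% = 14.57%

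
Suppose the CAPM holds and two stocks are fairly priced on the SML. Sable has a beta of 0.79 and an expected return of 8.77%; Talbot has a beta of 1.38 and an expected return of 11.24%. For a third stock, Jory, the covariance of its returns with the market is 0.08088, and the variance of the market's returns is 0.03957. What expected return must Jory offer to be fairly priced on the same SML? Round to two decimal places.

MRP = (11.24% − 8.77%) / (1.38 − 0.79) = 4.1864%
R_f = 8.77% − 0.79 × 4.1864% = 5.4627%
β_Jory = Cov / Var(R_m) = 0.08088 / 0.03957 = 2.0440
E(R_Jory) = R_f + β × MRP = 5.4627% + 2.0440 × 4.1864% = 14.02%

14.02%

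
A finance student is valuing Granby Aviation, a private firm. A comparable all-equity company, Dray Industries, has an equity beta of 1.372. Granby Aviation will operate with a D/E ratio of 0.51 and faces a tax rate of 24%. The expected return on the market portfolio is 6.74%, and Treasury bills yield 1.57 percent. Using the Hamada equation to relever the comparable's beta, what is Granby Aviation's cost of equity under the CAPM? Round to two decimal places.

β_L = β_U × [1 + (1 − t)(D/E)] = 1.372 × [1 + (1 − 0.24) × 0.51]
    = 1.372 × [1 + 0.76 × 0.51] = 1.372 × 1.3876 = 1.9038
MRP = 6.74% − 1.57% = 5.17%
E(R) = R_f + β_L × MRP = 1.57% + 1.9038 × 5.17% = 11.41%

11.41%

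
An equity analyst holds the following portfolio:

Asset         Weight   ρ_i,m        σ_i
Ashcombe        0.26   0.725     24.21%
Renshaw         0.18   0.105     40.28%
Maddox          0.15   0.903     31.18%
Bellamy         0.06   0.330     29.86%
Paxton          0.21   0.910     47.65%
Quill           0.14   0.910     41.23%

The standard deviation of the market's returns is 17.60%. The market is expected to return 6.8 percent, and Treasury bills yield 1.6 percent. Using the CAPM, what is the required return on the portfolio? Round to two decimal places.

β_Ashcombe = 0.725 × 24.21% / 17.60% = 0.9973
β_Renshaw = 0.105 × 40.28% / 17.60% = 0.2403
β_Maddox = 0.903 × 31.18% / 17.60% = 1.5997
β_Bellamy = 0.330 × 29.86% / 17.60% = 0.5599
β_Paxton = 0.910 × 47.65% / 17.60% = 2.4637
β_Quill = 0.910 × 41.23% / 17.60% = 2.1318
β_P = Σ w_i β_i = 0.26×0.9973 + 0.18×0.2403 + 0.15×1.5997 + 0.06×0.5599 + 0.21×2.4637 + 0.14×2.1318 = 1.3919
MRP = 6.8% − 1.6% = 5.20%
E(R_P) = R_f + β_P × MRP = 1.6% + 1.3919 × 5.2% = 8.84%

8.84%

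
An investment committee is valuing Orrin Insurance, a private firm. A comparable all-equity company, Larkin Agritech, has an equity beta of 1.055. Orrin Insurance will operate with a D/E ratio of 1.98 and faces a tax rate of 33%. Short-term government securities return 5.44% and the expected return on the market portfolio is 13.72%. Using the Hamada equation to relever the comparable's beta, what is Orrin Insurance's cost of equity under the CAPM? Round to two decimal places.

25.76%

β_L = β_U × [1 + (1 − t)(D/E)] = 1.055 × [1 + (1 − 0.33) × 1.98]
    = 1.055 × [1 + 0.67 × 1.98] = 1.055 × 2.3266 = 2.4546
MRP = 13.72% − 5.44% = 8.28%
E(R) = R_f + β_L × MRP = 5.44% + 2.4546 × 8.28% = 25.76%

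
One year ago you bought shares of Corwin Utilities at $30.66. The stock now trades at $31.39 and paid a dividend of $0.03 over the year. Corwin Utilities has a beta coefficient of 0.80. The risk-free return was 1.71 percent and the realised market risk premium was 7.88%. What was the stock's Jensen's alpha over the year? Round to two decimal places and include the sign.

-5.54%

Realised HPR = (P1 + D1 − P0) / P0 = (31.39 + 0.03 − 30.66) / 30.66 = 0.76 / 30.66 = 2.4788%
CAPM required = R_f + β·MRP = 1.71% + 0.80 × 7.88% = 8.0140%
α = realised − required = 2.4788% − 8.0140% = -5.54%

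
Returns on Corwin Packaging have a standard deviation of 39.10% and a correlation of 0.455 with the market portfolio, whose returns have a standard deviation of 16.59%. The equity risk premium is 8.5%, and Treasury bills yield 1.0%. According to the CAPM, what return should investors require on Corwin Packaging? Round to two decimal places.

10.12%

β = ρ × σ_i / σ_m = 0.455 × 39.10% / 16.59% = 1.0724
E(R) = 1.0% + 1.0724 × 8.5% = 10.12%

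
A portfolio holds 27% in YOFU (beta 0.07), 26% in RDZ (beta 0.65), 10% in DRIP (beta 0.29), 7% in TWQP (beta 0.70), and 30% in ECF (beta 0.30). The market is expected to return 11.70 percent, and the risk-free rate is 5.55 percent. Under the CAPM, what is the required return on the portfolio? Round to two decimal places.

β_P = Σ w_i β_i = 0.27×0.07 + 0.26×0.65 + 0.10×0.29 + 0.07×0.70 + 0.30×0.30 = 0.3559
MRP = 11.70% − 5.55% = 6.15%
E(R_P) = R_f + β_P × MRP = 5.55% + 0.3559 × 6.15% = 7.74%

7.74%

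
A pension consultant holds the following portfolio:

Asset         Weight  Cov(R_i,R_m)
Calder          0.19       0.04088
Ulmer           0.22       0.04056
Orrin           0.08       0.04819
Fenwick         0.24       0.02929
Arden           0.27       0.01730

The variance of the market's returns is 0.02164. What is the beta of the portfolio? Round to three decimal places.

1.490

β_Calder = 0.04088 / 0.02164 = 1.8891
β_Ulmer = 0.04056 / 0.02164 = 1.8743
β_Orrin = 0.04819 / 0.02164 = 2.2269
β_Fenwick = 0.02929 / 0.02164 = 1.3535
β_Arden = 0.01730 / 0.02164 = 0.7994
β_P = Σ w_i β_i = 0.19×1.8891 + 0.22×1.8743 + 0.08×2.2269 + 0.24×1.3535 + 0.27×0.7994 = 1.4901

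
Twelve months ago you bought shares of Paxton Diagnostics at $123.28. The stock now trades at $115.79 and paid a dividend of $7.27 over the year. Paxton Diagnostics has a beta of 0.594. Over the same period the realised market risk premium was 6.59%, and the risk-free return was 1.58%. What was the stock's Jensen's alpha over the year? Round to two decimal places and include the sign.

-5.67%

Realised HPR = (P1 + D1 − P0) / P0 = (115.79 + 7.27 − 123.28) / 123.28 = -0.22 / 123.28 = -0.1785%
CAPM required = R_f + β·MRP = 1.58% + 0.594 × 6.59% = 5.49446%
α = realised − required = -0.1785% − 5.49446% = -5.67%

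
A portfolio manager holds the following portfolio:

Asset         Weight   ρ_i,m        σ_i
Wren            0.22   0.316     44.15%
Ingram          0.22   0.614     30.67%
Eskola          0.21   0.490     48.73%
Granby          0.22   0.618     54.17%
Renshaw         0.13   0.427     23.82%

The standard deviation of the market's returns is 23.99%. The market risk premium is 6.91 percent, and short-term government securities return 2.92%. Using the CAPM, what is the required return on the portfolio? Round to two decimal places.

β_Wren = 0.316 × 44.15% / 23.99% = 0.5816
β_Ingram = 0.614 × 30.67% / 23.99% = 0.7850
β_Eskola = 0.490 × 48.73% / 23.99% = 0.9953
β_Granby = 0.618 × 54.17% / 23.99% = 1.3955
β_Renshaw = 0.427 × 23.82% / 23.99% = 0.4240
β_P = Σ w_i β_i = 0.22×0.5816 + 0.22×0.7850 + 0.21×0.9953 + 0.22×1.3955 + 0.13×0.4240 = 0.8718
E(R_P) = R_f + β_P × MRP = 2.92% + 0.8718 × 6.91% = 8.94%

8.94%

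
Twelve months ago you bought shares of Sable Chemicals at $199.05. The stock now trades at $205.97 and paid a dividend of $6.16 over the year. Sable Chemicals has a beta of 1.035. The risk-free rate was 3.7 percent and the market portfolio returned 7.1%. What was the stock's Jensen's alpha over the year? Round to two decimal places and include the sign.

Realised HPR = (P1 + D1 − P0) / P0 = (205.97 + 6.16 − 199.05) / 199.05 = 13.08 / 199.05 = 6.5712%
MRP = 7.1% − 3.7% = 3.40%
CAPM required = R_f + β·MRP = 3.7% + 1.035 × 3.4% = 7.2190%
α = realised − required = 6.5712% − 7.2190% = -0.65%

-0.65%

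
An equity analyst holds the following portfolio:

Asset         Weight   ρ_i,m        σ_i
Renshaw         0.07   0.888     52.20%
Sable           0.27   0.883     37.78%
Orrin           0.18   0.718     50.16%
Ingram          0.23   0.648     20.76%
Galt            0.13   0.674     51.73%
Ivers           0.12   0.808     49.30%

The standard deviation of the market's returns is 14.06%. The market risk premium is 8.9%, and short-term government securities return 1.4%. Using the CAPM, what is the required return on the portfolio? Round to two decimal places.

21.11%

β_Renshaw = 0.888 × 52.20% / 14.06% = 3.2968
β_Sable = 0.883 × 37.78% / 14.06% = 2.3727
β_Orrin = 0.718 × 50.16% / 14.06% = 2.5615
β_Ingram = 0.648 × 20.76% / 14.06% = 0.9568
β_Galt = 0.674 × 51.73% / 14.06% = 2.4798
β_Ivers = 0.808 × 49.30% / 14.06% = 2.8332
β_P = Σ w_i β_i = 0.07×3.2968 + 0.27×2.3727 + 0.18×2.5615 + 0.23×0.9568 + 0.13×2.4798 + 0.12×2.8332 = 2.2149
E(R_P) = R_f + β_P × MRP = 1.4% + 2.2149 × 8.9% = 21.11%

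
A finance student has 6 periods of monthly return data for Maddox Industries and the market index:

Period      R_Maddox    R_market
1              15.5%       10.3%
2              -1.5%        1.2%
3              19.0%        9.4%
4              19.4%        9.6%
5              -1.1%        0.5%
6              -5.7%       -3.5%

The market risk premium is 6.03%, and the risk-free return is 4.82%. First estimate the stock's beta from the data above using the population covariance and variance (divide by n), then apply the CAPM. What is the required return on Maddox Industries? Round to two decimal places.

16.33%

Mean R_i = (15.5 − 1.5 + 19.0 + 19.4 − 1.1 − 5.7) / 6 = 7.6000%
Mean R_m = (10.3 + 1.2 + 9.4 + 9.6 + 0.5 − 3.5) / 6 = 4.5833%
Σ(R_i − R̄_i)(R_m − R̄_m) = 333.0900  ⇒  Cov = 333.0900 / 6 = 55.5150
Σ(R_m − R̄_m)² = 174.5083  ⇒  Var(R_m) = 174.5083 / 6 = 29.0847
β = Cov / Var(R_m) = 55.5150 / 29.0847 = 1.9087
E(R) = R_f + β × MRP = 4.82% + 1.9087 × 6.03% = 16.33%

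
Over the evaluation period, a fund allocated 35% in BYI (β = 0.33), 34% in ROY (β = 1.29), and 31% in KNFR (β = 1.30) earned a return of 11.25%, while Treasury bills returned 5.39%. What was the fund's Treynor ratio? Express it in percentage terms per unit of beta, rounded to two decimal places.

β_P = 0.35×0.33 + 0.34×1.29 + 0.31×1.30 = 0.9571
Treynor = (R_P − R_f) / β_P = (11.25% − 5.39%) / 0.9571 = 5.86% / 0.9571 = 6.12%

6.12%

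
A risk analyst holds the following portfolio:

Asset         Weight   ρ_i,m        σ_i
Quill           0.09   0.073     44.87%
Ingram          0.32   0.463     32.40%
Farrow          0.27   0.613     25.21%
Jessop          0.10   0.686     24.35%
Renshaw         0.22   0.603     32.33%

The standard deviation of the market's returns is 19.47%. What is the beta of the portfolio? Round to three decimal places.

β_Quill = 0.073 × 44.87% / 19.47% = 0.1682
β_Ingram = 0.463 × 32.40% / 19.47% = 0.7705
β_Farrow = 0.613 × 25.21% / 19.47% = 0.7937
β_Jessop = 0.686 × 24.35% / 19.47% = 0.8579
β_Renshaw = 0.603 × 32.33% / 19.47% = 1.0013
β_P = Σ w_i β_i = 0.09×0.1682 + 0.32×0.7705 + 0.27×0.7937 + 0.10×0.8579 + 0.22×1.0013 = 0.7821

0.782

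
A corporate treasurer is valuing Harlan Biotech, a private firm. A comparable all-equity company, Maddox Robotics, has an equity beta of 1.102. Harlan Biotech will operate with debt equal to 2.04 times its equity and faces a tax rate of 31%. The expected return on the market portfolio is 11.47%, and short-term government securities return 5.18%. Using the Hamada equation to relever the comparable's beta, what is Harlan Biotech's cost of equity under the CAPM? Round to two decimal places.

21.87%

β_L = β_U × [1 + (1 − t)(D/E)] = 1.102 × [1 + (1 − 0.31) × 2.04]
    = 1.102 × [1 + 0.69 × 2.04] = 1.102 × 2.4076 = 2.6532
MRP = 11.47% − 5.18% = 6.29%
E(R) = R_f + β_L × MRP = 5.18% + 2.6532 × 6.29% = 21.87%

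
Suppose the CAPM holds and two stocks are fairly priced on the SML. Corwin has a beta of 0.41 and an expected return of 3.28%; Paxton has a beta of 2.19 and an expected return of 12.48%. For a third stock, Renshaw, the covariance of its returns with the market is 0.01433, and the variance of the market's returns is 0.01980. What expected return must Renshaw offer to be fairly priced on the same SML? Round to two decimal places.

4.90%

MRP = (12.48% − 3.28%) / (2.19 − 0.41) = 5.1685%
R_f = 3.28% − 0.41 × 5.1685% = 1.1609%
β_Renshaw = Cov / Var(R_m) = 0.01433 / 0.01980 = 0.7237
E(R_Renshaw) = R_f + β × MRP = 1.1609% + 0.7237 × 5.1685% = 4.90%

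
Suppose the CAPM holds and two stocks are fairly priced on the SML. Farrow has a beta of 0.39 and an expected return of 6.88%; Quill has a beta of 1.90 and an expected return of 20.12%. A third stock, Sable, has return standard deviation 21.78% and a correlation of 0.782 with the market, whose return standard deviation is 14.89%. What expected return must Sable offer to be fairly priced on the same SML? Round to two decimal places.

MRP = (20.12% − 6.88%) / (1.90 − 0.39) = 8.7682%
R_f = 6.88% − 0.39 × 8.7682% = 3.4604%
β_Sable = ρ·σ_i/σ_m = 0.782 × 21.78 / 14.89 = 1.1439
E(R_Sable) = R_f + β × MRP = 3.4604% + 1.1439 × 8.7682% = 13.49%

13.49%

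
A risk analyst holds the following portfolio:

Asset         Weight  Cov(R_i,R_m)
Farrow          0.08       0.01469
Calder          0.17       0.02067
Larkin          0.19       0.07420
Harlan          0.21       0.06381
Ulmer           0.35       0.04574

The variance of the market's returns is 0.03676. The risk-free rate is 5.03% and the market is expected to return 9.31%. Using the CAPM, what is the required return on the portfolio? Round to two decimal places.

β_Farrow = 0.01469 / 0.03676 = 0.3996
β_Calder = 0.02067 / 0.03676 = 0.5623
β_Larkin = 0.07420 / 0.03676 = 2.0185
β_Harlan = 0.06381 / 0.03676 = 1.7359
β_Ulmer = 0.04574 / 0.03676 = 1.2443
β_P = Σ w_i β_i = 0.08×0.3996 + 0.17×0.5623 + 0.19×2.0185 + 0.21×1.7359 + 0.35×1.2443 = 1.3111
MRP = 9.31% − 5.03% = 4.28%
E(R_P) = R_f + β_P × MRP = 5.03% + 1.3111 × 4.28% = 10.64%

10.64%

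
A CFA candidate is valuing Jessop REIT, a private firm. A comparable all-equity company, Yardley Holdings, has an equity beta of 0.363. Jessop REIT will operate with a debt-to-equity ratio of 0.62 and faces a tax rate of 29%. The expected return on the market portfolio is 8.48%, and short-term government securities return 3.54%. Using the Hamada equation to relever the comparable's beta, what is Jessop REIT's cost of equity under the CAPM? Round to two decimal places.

6.12%

β_L = β_U × [1 + (1 − t)(D/E)] = 0.363 × [1 + (1 − 0.29) × 0.62]
    = 0.363 × [1 + 0.71 × 0.62] = 0.363 × 1.4402 = 0.5228
MRP = 8.48% − 3.54% = 4.94%
E(R) = R_f + β_L × MRP = 3.54% + 0.5228 × 4.94% = 6.12%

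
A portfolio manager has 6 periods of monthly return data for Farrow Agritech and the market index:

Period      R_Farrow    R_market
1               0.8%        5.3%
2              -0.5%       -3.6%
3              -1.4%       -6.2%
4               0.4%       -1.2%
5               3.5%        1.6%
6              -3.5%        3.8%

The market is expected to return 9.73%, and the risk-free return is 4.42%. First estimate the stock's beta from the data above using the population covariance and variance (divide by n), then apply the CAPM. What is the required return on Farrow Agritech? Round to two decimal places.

Mean R_i = (0.8 − 0.5 − 1.4 + 0.4 + 3.5 − 3.5) / 6 = -0.1167%
Mean R_m = (5.3 − 3.6 − 6.2 − 1.2 + 1.6 + 3.8) / 6 = -0.0500%
Σ(R_i − R̄_i)(R_m − R̄_m) = 6.5050  ⇒  Cov = 6.5050 / 6 = 1.0842
Σ(R_m − R̄_m)² = 97.9150  ⇒  Var(R_m) = 97.9150 / 6 = 16.3192
β = Cov / Var(R_m) = 1.0842 / 16.3192 = 0.0664
MRP = 9.73% − 4.42% = 5.31%
E(R) = R_f + β × MRP = 4.42% + 0.0664 × 5.31% = 4.77%

4.77%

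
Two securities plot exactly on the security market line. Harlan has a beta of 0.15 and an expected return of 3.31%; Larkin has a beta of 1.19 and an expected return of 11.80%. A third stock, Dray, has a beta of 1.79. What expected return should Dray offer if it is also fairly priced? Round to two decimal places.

MRP (SML slope) = (11.80% − 3.31%) / (1.19 − 0.15) = 8.49% / 1.04 = 8.1635%
R_f (intercept) = 3.31% − 0.15 × 8.1635% = 2.0855%
E(R_Dray) = R_f + β × MRP = 2.0855% + 1.79 × 8.1635% = 16.70%

16.70%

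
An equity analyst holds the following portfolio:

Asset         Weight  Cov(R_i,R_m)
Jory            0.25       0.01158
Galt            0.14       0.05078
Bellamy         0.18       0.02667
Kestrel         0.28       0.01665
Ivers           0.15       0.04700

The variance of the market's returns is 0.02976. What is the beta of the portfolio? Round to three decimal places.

0.891

β_Jory = 0.01158 / 0.02976 = 0.3891
β_Galt = 0.05078 / 0.02976 = 1.7063
β_Bellamy = 0.02667 / 0.02976 = 0.8962
β_Kestrel = 0.01665 / 0.02976 = 0.5595
β_Ivers = 0.04700 / 0.02976 = 1.5793
β_P = Σ w_i β_i = 0.25×0.3891 + 0.14×1.7063 + 0.18×0.8962 + 0.28×0.5595 + 0.15×1.5793 = 0.8910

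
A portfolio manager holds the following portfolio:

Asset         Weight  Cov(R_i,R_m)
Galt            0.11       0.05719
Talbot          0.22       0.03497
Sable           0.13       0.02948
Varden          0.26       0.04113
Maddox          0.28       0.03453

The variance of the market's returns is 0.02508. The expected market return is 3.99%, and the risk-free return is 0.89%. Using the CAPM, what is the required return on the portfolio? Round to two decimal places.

β_Galt = 0.05719 / 0.02508 = 2.2803
β_Talbot = 0.03497 / 0.02508 = 1.3943
β_Sable = 0.02948 / 0.02508 = 1.1754
β_Varden = 0.04113 / 0.02508 = 1.6400
β_Maddox = 0.03453 / 0.02508 = 1.3768
β_P = Σ w_i β_i = 0.11×2.2803 + 0.22×1.3943 + 0.13×1.1754 + 0.26×1.6400 + 0.28×1.3768 = 1.5223
MRP = 3.99% − 0.89% = 3.10%
E(R_P) = R_f + β_P × MRP = 0.89% + 1.5223 × 3.10% = 5.61%

5.61%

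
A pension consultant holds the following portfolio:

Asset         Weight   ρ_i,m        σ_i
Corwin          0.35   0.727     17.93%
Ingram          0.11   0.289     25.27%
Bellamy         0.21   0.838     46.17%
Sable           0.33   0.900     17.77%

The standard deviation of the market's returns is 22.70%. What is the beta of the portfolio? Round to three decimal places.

0.827

β_Corwin = 0.727 × 17.93% / 22.70% = 0.5742
β_Ingram = 0.289 × 25.27% / 22.70% = 0.3217
β_Bellamy = 0.838 × 46.17% / 22.70% = 1.7044
β_Sable = 0.900 × 17.77% / 22.70% = 0.7045
β_P = Σ w_i β_i = 0.35×0.5742 + 0.11×0.3217 + 0.21×1.7044 + 0.33×0.7045 = 0.8268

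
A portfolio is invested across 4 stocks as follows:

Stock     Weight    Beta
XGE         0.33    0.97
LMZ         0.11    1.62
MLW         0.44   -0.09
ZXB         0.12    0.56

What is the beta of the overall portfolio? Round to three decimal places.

0.526

β_P = Σ w_i β_i = 0.33×0.97 + 0.11×1.62 + 0.44×-0.09 + 0.12×0.56 = 0.5259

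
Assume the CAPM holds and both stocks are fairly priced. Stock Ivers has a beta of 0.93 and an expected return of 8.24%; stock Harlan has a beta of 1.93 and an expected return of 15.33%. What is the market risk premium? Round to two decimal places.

Both satisfy E(R) = R_f + β·MRP, so the slope of the SML is
MRP = (15.33% − 8.24%) / (1.93 − 0.93) = 7.09% / 1.00 = 7.0900%

7.09%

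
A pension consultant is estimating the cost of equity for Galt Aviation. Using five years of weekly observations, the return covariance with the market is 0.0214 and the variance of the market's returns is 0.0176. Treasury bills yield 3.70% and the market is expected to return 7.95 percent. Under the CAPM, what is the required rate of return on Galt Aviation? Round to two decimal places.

β = Cov(R_i, R_m) / Var(R_m) = 0.0214 / 0.0176 = 1.2159
MRP = 7.95% − 3.70% = 4.25%
E(R) = R_f + β × MRP = 3.70% + 1.2159 × 4.25% = 8.87%

8.87%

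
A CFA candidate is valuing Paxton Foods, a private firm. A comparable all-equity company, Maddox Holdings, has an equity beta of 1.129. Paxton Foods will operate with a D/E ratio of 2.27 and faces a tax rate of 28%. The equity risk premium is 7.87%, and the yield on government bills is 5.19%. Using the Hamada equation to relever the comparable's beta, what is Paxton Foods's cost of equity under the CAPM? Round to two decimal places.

β_L = β_U × [1 + (1 − t)(D/E)] = 1.129 × [1 + (1 − 0.28) × 2.27]
    = 1.129 × [1 + 0.72 × 2.27] = 1.129 × 2.6344 = 2.9742
E(R) = R_f + β_L × MRP = 5.19% + 2.9742 × 7.87% = 28.60%

28.60%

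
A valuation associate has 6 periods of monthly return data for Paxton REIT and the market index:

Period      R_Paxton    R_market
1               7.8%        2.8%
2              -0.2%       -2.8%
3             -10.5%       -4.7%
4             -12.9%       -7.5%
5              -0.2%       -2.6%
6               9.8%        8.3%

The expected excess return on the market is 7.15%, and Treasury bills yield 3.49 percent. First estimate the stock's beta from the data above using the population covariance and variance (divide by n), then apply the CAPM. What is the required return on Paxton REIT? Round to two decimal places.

Mean R_i = (7.8 − 0.2 − 10.5 − 12.9 − 0.2 + 9.8) / 6 = -1.0333%
Mean R_m = (2.8 − 2.8 − 4.7 − 7.5 − 2.6 + 8.3) / 6 = -1.0833%
Σ(R_i − R̄_i)(R_m − R̄_m) = 243.6433  ⇒  Cov = 243.6433 / 6 = 40.6072
Σ(R_m − R̄_m)² = 162.6283  ⇒  Var(R_m) = 162.6283 / 6 = 27.1047
β = Cov / Var(R_m) = 40.6072 / 27.1047 = 1.4982
E(R) = R_f + β × MRP = 3.49% + 1.4982 × 7.15% = 14.20%

14.20%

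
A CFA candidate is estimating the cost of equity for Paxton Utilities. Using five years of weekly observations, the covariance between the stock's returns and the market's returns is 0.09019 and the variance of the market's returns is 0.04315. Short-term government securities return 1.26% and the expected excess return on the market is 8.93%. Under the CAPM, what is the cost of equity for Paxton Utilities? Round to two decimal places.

19.93%

β = Cov(R_i, R_m) / Var(R_m) = 0.09019 / 0.04315 = 2.0902
E(R) = R_f + β × MRP = 1.26% + 2.0902 × 8.93% = 19.93%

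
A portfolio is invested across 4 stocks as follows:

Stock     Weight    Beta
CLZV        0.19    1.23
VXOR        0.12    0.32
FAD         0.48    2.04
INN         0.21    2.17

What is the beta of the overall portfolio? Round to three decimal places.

β_P = Σ w_i β_i = 0.19×1.23 + 0.12×0.32 + 0.48×2.04 + 0.21×2.17 = 1.7070

1.707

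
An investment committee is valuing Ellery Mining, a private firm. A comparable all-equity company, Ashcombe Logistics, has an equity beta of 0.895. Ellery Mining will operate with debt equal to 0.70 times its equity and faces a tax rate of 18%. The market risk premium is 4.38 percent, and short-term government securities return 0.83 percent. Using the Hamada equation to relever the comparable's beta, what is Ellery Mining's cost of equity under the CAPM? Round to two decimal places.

7.00%

β_L = β_U × [1 + (1 − t)(D/E)] = 0.895 × [1 + (1 − 0.18) × 0.70]
    = 0.895 × [1 + 0.82 × 0.70] = 0.895 × 1.5740 = 1.4087
E(R) = R_f + β_L × MRP = 0.83% + 1.4087 × 4.38% = 7.00%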